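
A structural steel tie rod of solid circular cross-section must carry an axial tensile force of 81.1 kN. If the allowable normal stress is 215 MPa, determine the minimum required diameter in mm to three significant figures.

Required area A ≥ P/σ_allow = 81100/215 = 377.2 mm².
For a solid circular section, d ≥ √(4A/π) = 21.92 mm.

21.9 mm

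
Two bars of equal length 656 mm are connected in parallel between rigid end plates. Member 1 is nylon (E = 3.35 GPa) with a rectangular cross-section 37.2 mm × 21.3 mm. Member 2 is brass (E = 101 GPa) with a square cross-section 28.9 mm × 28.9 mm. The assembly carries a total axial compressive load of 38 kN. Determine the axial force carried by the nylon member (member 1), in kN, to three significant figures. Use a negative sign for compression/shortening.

-1.16 kN

A_1 = 792.4 mm².
A_2 = 835.2 mm².
Equal strain + equilibrium ⇒ each member carries load in proportion to AE: A₁E₁ = 2654000 N, A₂E₂ = 84360000 N, ΣAE = 87010000 N.
F₁ = P·A₁E₁/ΣAE = -38000·2654000/87010000 = -1159 N.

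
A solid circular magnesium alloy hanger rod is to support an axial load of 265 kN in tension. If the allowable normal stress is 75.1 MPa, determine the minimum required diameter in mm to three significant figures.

Required area A ≥ P/σ_allow = 265000/75.1 = 3529 mm².
For a solid circular section, d ≥ √(4A/π) = 67.03 mm.

67.0 mm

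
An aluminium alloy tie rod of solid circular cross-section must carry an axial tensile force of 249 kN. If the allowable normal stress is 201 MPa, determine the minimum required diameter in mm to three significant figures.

Required area A ≥ P/σ_allow = 249000/201 = 1239 mm².
For a solid circular section, d ≥ √(4A/π) = 39.72 mm.

39.7 mm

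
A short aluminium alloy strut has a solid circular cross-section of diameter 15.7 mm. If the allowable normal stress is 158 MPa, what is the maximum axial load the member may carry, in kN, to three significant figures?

A = 193.6 mm².
P_max = σ_allow · A = 158 · 193.6 = 30590 N = 30.59 kN.

30.6 kN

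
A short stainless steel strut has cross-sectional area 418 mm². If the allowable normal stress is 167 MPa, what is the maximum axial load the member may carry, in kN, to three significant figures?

69.8 kN

P_max = σ_allow · A = 167 · 418 = 69810 N = 69.81 kN.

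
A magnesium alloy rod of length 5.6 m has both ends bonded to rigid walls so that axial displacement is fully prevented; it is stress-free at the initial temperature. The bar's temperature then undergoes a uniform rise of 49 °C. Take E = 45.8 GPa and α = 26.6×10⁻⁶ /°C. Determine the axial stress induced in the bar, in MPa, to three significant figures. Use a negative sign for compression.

Free thermal expansion αLΔT = 26.6e-6 · 5600 · 49 = 7.299 mm.
The walls impose strain ε = −(7.299)/5600 = -1.3034e-03; σ = Eε = 45800 · -1.3034e-03 = -59.7 MPa.

-59.7 MPa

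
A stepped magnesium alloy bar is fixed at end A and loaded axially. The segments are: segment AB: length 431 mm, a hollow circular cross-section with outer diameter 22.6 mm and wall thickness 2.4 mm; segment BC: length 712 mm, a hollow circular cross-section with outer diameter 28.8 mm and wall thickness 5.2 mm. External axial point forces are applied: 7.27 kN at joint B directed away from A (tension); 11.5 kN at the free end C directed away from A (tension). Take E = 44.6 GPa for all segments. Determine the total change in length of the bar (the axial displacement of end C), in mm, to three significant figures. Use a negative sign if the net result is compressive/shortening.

Internal axial forces (sectioning from the free end, tension +): N_BC = 11.5 kN, N_AB = 18.77 kN.
A_AB = 152.3 mm².
A_BC = 385.5 mm².
δ_AB = 18770·431/(152.3·44600) = 1.191 mm
δ_BC = 11500·712/(385.5·44600) = 0.4762 mm
δ = Σδ_i = 1.667 mm.

1.67 mm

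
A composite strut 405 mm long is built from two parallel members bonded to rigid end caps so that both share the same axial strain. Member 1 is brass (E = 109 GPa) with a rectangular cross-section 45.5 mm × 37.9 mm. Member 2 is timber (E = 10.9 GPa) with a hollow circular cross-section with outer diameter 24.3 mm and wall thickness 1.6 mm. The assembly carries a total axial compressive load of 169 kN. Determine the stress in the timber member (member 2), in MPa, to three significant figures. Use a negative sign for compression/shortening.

-9.74 MPa

A_1 = 1724 mm².
A_2 = 114.1 mm².
Equal strain + equilibrium ⇒ each member carries load in proportion to AE: A₁E₁ = 188000000 N, A₂E₂ = 1244000 N, ΣAE = 189200000 N.
σ₂ = P·E₂/ΣAE = -169000·10900/189200000 = -9.736 MPa.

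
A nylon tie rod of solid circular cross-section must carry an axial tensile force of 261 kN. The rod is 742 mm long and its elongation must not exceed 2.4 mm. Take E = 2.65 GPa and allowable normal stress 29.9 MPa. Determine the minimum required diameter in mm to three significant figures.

Required area A ≥ P/σ_allow = 261000/29.9 = 8729 mm².
For a solid circular section, d ≥ √(4A/π) = 105.4 mm.
Elongation limit: A ≥ PL/(Eδ_allow) = 261000·742/(2650·2.4) = 30450 mm² ⇒ d ≥ 196.9 mm.
The elongation limit governs.

197 mm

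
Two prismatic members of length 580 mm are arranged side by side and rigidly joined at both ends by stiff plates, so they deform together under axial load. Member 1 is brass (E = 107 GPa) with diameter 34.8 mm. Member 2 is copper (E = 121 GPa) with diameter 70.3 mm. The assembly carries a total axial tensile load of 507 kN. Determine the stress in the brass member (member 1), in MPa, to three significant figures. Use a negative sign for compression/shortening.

94.9 MPa

A_1 = 951.1 mm².
A_2 = 3882 mm².
Equal strain + equilibrium ⇒ each member carries load in proportion to AE: A₁E₁ = 101800000 N, A₂E₂ = 469700000 N, ΣAE = 571400000 N.
σ₁ = P·E₁/ΣAE = 507000·107000/571400000 = 94.93 MPa.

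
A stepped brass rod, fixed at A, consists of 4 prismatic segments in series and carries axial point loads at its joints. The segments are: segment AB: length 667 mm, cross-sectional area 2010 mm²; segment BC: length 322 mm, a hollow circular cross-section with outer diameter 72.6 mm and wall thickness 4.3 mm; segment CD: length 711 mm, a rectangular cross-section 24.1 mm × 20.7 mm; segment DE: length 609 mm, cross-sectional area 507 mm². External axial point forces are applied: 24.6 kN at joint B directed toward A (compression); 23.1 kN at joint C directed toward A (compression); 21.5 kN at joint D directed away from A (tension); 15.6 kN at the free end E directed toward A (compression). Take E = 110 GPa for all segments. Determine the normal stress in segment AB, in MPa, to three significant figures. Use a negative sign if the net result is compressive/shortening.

-20.8 MPa

Internal axial forces (sectioning from the free end, tension +): N_DE = -15.6 kN, N_CD = 5.9 kN, N_BC = -17.2 kN, N_AB = -41.8 kN.
σ_AB = N_AB/A_AB = -41800/2010 = -20.8 MPa.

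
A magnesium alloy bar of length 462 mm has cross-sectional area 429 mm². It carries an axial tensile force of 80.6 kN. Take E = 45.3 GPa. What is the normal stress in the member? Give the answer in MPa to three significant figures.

188 MPa

σ = N/A = 80600/429 = 187.9 MPa.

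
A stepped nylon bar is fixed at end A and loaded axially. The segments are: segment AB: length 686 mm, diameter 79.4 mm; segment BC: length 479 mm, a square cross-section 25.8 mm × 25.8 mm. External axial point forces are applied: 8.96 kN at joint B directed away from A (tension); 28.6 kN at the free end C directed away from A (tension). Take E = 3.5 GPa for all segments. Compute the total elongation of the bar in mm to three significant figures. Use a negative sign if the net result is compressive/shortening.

Internal axial forces (sectioning from the free end, tension +): N_BC = 28.6 kN, N_AB = 37.56 kN.
A_AB = 4951 mm².
A_BC = 665.6 mm².
δ_AB = 37560·686/(4951·3500) = 1.487 mm
δ_BC = 28600·479/(665.6·3500) = 5.88 mm
δ = Σδ_i = 7.367 mm.

7.37 mm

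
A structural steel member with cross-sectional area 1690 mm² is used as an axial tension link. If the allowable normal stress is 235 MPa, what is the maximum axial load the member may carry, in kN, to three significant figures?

397 kN

P_max = σ_allow · A = 235 · 1690 = 397200 N = 397.1 kN.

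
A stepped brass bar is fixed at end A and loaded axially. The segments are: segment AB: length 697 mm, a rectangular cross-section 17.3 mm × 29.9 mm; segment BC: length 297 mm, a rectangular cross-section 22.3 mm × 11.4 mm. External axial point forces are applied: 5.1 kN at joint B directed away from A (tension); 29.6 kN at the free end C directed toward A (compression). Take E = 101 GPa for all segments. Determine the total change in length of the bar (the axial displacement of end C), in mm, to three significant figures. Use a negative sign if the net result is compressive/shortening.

Internal axial forces (sectioning from the free end, tension +): N_BC = -29.6 kN, N_AB = -24.5 kN.
A_AB = 517.3 mm².
A_BC = 254.2 mm².
δ_AB = -24500·697/(517.3·101000) = -0.3269 mm
δ_BC = -29600·297/(254.2·101000) = -0.3424 mm
δ = Σδ_i = -0.6692 mm.

-0.669 mm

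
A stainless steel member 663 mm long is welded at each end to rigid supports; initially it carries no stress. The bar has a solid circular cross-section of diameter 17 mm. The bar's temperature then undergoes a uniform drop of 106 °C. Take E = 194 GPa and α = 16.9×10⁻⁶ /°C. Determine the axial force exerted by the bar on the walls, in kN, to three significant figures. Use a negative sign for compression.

78.9 kN

Free thermal expansion αLΔT = 16.9e-6 · 663 · -106 = -1.188 mm.
The walls impose strain ε = −(-1.188)/663 = 1.7914e-03; σ = Eε = 194000 · 1.7914e-03 = 347.5 MPa.
Wall reaction R = σ·A = 347.5·227 = 78880 N = 78.88 kN.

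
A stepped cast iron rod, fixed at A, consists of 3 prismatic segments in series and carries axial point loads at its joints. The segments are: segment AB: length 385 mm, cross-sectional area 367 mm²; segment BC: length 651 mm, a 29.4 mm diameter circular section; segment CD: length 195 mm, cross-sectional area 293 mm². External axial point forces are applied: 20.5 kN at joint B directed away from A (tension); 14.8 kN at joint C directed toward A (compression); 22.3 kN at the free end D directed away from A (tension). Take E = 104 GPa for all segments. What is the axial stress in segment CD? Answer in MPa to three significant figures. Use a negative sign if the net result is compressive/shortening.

Internal axial forces (sectioning from the free end, tension +): N_CD = 22.3 kN, N_BC = 7.5 kN, N_AB = 28 kN.
σ_CD = N_CD/A_CD = 22300/293 = 76.11 MPa.

76.1 MPa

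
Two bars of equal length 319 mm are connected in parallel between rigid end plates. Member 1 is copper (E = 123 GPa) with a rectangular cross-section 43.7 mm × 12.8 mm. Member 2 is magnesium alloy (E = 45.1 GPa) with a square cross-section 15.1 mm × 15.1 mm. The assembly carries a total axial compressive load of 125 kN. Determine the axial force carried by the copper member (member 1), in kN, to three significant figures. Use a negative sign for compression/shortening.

A_1 = 559.4 mm².
A_2 = 228 mm².
Equal strain + equilibrium ⇒ each member carries load in proportion to AE: A₁E₁ = 68800000 N, A₂E₂ = 10280000 N, ΣAE = 79080000 N.
F₁ = P·A₁E₁/ΣAE = -125000·68800000/79080000 = -108700 N.

-109 kN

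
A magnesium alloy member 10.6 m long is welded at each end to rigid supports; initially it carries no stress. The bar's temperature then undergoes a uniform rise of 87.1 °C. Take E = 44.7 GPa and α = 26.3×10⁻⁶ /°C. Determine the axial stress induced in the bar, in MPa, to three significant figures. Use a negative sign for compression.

-102 MPa

Free thermal expansion αLΔT = 26.3e-6 · 10600 · 87.1 = 24.28 mm.
The walls impose strain ε = −(24.28)/10600 = -2.2907e-03; σ = Eε = 44700 · -2.2907e-03 = -102.4 MPa.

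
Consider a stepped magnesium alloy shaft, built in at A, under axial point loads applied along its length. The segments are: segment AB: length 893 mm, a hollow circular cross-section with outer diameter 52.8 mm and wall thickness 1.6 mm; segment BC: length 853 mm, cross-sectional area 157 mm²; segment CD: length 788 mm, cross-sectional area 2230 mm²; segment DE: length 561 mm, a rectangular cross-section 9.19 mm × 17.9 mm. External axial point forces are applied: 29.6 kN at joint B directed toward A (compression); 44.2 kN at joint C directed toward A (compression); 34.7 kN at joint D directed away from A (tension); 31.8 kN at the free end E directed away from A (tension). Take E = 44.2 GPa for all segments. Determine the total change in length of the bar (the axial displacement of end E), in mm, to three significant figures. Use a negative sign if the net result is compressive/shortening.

5.15 mm

Internal axial forces (sectioning from the free end, tension +): N_DE = 31.8 kN, N_CD = 66.5 kN, N_BC = 22.3 kN, N_AB = -7.3 kN.
A_AB = 257.4 mm².
A_DE = 164.5 mm².
δ_AB = -7300·893/(257.4·44200) = -0.5731 mm
δ_BC = 22300·853/(157·44200) = 2.741 mm
δ_CD = 66500·788/(2230·44200) = 0.5316 mm
δ_DE = 31800·561/(164.5·44200) = 2.454 mm
δ = Σδ_i = 5.153 mm.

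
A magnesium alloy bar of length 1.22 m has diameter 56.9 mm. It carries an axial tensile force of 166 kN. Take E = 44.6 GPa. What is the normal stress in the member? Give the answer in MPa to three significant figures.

65.3 MPa

A = 2543 mm².
σ = N/A = 166000/2543 = 65.28 MPa.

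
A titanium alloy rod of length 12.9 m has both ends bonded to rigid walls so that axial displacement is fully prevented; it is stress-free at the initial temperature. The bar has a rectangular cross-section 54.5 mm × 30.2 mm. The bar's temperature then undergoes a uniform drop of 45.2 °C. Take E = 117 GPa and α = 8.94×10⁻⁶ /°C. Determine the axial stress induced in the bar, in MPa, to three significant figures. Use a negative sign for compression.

47.3 MPa

Free thermal expansion αLΔT = 8.94e-6 · 12900 · -45.2 = -5.213 mm.
The walls impose strain ε = −(-5.213)/12900 = 4.0409e-04; σ = Eε = 117000 · 4.0409e-04 = 47.28 MPa.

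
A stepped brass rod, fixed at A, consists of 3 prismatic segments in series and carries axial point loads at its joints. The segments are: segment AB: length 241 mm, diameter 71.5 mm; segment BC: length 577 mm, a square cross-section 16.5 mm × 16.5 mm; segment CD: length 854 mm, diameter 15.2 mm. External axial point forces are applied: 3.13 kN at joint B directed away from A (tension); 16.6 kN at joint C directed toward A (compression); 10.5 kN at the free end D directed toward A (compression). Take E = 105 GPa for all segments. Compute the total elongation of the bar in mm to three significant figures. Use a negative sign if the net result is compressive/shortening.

Internal axial forces (sectioning from the free end, tension +): N_CD = -10.5 kN, N_BC = -27.1 kN, N_AB = -23.97 kN.
A_AB = 4015 mm².
A_BC = 272.2 mm².
A_CD = 181.5 mm².
δ_AB = -23970·241/(4015·105000) = -0.0137 mm
δ_BC = -27100·577/(272.2·105000) = -0.547 mm
δ_CD = -10500·854/(181.5·105000) = -0.4706 mm
δ = Σδ_i = -1.031 mm.

-1.03 mm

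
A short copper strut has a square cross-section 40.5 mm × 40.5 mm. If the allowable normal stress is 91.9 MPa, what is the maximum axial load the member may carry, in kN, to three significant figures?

A = 1640 mm².
P_max = σ_allow · A = 91.9 · 1640 = 150700 N = 150.7 kN.

151 kN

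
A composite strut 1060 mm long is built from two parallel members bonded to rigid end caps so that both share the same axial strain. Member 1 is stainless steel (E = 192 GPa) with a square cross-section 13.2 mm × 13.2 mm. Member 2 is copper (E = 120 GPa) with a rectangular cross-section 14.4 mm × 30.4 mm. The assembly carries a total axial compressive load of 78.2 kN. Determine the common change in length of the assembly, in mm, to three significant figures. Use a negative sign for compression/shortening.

A_1 = 174.2 mm².
A_2 = 437.8 mm².
Equal strain + equilibrium ⇒ each member carries load in proportion to AE: A₁E₁ = 33450000 N, A₂E₂ = 52530000 N, ΣAE = 85990000 N.
δ = PL/ΣAE = -78200·1060/85990000 = -0.964 mm.

-0.964 mm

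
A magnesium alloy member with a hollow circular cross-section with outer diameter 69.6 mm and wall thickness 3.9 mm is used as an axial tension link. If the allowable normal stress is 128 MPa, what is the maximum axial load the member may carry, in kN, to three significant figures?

A = 805 mm².
P_max = σ_allow · A = 128 · 805 = 103000 N = 103 kN.

103 kN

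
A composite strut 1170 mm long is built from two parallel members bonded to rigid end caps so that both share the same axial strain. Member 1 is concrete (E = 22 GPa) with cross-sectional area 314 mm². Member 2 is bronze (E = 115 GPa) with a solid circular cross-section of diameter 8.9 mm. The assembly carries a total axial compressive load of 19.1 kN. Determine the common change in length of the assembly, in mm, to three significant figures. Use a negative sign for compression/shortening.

-1.59 mm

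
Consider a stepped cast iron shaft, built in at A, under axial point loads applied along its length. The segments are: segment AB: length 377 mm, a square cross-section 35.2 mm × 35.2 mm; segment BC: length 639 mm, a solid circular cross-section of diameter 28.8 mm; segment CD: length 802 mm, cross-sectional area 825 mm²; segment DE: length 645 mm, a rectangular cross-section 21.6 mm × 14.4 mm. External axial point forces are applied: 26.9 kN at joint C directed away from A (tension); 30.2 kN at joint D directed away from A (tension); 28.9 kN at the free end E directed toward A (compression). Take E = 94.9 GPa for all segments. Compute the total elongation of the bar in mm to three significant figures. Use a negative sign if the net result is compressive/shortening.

-0.236 mm

Internal axial forces (sectioning from the free end, tension +): N_DE = -28.9 kN, N_CD = 1.3 kN, N_BC = 28.2 kN, N_AB = 28.2 kN.
A_AB = 1239 mm².
A_BC = 651.4 mm².
A_DE = 311 mm².
δ_AB = 28200·377/(1239·94900) = 0.09041 mm
δ_BC = 28200·639/(651.4·94900) = 0.2915 mm
δ_CD = 1300·802/(825·94900) = 0.01332 mm
δ_DE = -28900·645/(311·94900) = -0.6315 mm
δ = Σδ_i = -0.2363 mm.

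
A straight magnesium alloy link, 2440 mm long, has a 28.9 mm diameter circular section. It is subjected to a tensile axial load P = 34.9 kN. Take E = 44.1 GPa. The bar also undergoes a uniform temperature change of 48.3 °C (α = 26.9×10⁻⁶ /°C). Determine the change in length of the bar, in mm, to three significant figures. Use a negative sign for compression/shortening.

6.11 mm

A = 656 mm².
δ_mech = NL/(AE) = 34900·2440/(656·44100) = 2.944 mm.
δ_thermal = αLΔT = 26.9e-6·2440·48.3 = 3.17 mm.
δ = δ_mech + δ_thermal = 6.114 mm.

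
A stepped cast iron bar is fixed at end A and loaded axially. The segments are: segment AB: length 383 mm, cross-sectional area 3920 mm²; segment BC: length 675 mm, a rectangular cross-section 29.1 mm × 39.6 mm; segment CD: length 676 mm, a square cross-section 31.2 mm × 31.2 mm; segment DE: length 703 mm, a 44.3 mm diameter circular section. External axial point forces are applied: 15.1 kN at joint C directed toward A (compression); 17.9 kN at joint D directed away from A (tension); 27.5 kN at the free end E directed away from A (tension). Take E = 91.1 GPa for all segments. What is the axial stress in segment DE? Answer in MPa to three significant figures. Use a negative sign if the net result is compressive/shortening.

17.8 MPa

Internal axial forces (sectioning from the free end, tension +): N_DE = 27.5 kN, N_CD = 45.4 kN, N_BC = 30.3 kN, N_AB = 30.3 kN.
A_DE = 1541 mm².
σ_DE = N_DE/A_DE = 27500/1541 = 17.84 MPa.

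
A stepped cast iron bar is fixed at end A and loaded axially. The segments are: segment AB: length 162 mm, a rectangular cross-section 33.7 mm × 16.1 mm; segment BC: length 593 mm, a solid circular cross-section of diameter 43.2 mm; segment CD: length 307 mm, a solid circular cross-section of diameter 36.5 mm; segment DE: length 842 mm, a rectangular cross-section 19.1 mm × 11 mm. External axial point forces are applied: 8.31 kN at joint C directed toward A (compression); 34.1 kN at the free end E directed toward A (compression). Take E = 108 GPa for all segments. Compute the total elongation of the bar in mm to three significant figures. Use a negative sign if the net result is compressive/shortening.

-1.63 mm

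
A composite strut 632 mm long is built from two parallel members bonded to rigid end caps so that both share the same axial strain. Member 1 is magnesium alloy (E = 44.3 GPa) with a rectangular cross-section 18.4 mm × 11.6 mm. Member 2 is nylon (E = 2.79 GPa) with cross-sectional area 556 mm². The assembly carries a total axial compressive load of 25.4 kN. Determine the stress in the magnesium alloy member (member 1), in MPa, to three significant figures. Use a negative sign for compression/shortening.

A_1 = 213.4 mm².
Equal strain + equilibrium ⇒ each member carries load in proportion to AE: A₁E₁ = 9455000 N, A₂E₂ = 1551000 N, ΣAE = 11010000 N.
σ₁ = P·E₁/ΣAE = -25400·44300/11010000 = -102.2 MPa.

-102 MPa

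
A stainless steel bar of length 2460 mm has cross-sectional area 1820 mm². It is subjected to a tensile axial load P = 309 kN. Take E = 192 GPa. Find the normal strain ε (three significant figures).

σ = N/A = 169.8 MPa; ε = σ/E = 169.8/192000 = 8.843e-04.

8.84e-04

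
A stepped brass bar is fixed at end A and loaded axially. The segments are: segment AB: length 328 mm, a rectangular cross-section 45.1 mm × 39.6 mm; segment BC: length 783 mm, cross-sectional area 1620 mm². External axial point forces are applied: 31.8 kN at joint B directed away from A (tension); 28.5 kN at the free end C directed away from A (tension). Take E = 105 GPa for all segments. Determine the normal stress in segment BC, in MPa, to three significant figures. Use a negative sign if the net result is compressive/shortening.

Internal axial forces (sectioning from the free end, tension +): N_BC = 28.5 kN, N_AB = 60.3 kN.
σ_BC = N_BC/A_BC = 28500/1620 = 17.59 MPa.

17.6 MPa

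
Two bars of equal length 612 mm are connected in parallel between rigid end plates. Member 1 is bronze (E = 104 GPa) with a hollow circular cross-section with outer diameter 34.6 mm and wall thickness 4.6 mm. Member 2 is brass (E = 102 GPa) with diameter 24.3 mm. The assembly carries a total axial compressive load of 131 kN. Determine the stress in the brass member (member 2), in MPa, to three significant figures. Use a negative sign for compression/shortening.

-145 MPa

A_1 = 433.5 mm².
A_2 = 463.8 mm².
Equal strain + equilibrium ⇒ each member carries load in proportion to AE: A₁E₁ = 45090000 N, A₂E₂ = 47300000 N, ΣAE = 92390000 N.
σ₂ = P·E₂/ΣAE = -131000·102000/92390000 = -144.6 MPa.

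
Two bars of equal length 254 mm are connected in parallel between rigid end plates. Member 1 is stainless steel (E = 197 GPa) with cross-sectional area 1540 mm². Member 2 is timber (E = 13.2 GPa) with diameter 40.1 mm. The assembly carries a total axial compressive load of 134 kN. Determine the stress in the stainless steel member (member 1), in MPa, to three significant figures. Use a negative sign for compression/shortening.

-82.5 MPa

A_2 = 1263 mm².
Equal strain + equilibrium ⇒ each member carries load in proportion to AE: A₁E₁ = 303400000 N, A₂E₂ = 16670000 N, ΣAE = 320100000 N.
σ₁ = P·E₁/ΣAE = -134000·197000/320100000 = -82.48 MPa.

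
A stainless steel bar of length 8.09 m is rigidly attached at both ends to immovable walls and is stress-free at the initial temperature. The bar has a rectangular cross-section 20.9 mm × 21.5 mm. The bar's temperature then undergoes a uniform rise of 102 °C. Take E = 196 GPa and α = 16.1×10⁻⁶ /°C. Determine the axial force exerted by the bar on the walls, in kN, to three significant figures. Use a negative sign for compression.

Free thermal expansion αLΔT = 16.1e-6 · 8090 · 102 = 13.29 mm.
The walls impose strain ε = −(13.29)/8090 = -1.6422e-03; σ = Eε = 196000 · -1.6422e-03 = -321.9 MPa.
Wall reaction R = σ·A = -321.9·449.3 = -144600 N = -144.6 kN.

-145 kN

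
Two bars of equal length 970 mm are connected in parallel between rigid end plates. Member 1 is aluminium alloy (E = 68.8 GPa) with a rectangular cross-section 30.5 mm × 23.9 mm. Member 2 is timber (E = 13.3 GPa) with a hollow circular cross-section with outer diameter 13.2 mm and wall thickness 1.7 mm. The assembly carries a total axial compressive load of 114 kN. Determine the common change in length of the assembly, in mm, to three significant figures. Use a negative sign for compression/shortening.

-2.17 mm

A_1 = 728.9 mm².
A_2 = 61.42 mm².
Equal strain + equilibrium ⇒ each member carries load in proportion to AE: A₁E₁ = 50150000 N, A₂E₂ = 816900 N, ΣAE = 50970000 N.
δ = PL/ΣAE = -114000·970/50970000 = -2.17 mm.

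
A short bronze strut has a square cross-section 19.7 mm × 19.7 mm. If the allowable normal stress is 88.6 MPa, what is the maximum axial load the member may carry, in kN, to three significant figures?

A = 388.1 mm².
P_max = σ_allow · A = 88.6 · 388.1 = 34380 N = 34.38 kN.

34.4 kN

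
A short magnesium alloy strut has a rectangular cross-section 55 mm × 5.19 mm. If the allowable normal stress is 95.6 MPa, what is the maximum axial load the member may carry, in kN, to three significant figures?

A = 285.5 mm².
P_max = σ_allow · A = 95.6 · 285.5 = 27290 N = 27.29 kN.

27.3 kN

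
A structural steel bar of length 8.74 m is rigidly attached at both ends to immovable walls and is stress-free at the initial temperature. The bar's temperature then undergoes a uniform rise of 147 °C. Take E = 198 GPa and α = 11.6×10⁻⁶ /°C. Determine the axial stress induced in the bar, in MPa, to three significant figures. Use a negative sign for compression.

-338 MPa

Free thermal expansion αLΔT = 11.6e-6 · 8740 · 147 = 14.9 mm.
The walls impose strain ε = −(14.9)/8740 = -1.7052e-03; σ = Eε = 198000 · -1.7052e-03 = -337.6 MPa.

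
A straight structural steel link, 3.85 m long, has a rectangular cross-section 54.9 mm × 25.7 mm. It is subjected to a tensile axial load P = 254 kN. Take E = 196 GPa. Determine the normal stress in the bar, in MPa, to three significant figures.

A = 1411 mm².
σ = N/A = 254000/1411 = 180 MPa.

180 MPa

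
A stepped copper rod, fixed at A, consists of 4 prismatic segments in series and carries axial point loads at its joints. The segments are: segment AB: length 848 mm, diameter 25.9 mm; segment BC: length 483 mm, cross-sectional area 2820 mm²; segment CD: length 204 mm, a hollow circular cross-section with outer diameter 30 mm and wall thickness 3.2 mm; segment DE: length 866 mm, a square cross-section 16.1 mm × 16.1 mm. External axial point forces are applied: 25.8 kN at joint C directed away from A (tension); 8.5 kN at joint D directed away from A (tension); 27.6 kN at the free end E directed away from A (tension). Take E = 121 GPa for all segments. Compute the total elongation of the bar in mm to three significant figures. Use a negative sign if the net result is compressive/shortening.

1.90 mm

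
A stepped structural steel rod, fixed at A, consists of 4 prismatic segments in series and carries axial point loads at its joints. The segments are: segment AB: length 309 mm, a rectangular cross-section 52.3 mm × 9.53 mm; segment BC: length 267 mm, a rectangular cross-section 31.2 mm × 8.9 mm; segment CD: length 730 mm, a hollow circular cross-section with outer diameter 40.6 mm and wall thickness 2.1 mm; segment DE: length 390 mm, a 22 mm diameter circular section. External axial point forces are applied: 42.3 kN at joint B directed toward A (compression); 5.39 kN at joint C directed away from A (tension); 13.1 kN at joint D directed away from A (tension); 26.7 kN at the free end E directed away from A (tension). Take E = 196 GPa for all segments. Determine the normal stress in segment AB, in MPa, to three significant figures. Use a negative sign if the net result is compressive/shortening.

Internal axial forces (sectioning from the free end, tension +): N_DE = 26.7 kN, N_CD = 39.8 kN, N_BC = 45.19 kN, N_AB = 2.89 kN.
A_AB = 498.4 mm².
σ_AB = N_AB/A_AB = 2890/498.4 = 5.798 MPa.

5.80 MPa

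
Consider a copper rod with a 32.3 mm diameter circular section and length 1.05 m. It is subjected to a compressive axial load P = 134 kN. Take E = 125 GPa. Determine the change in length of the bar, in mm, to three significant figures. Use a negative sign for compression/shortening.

A = 819.4 mm².
δ_mech = NL/(AE) = -134000·1050/(819.4·125000) = -1.374 mm.

-1.37 mm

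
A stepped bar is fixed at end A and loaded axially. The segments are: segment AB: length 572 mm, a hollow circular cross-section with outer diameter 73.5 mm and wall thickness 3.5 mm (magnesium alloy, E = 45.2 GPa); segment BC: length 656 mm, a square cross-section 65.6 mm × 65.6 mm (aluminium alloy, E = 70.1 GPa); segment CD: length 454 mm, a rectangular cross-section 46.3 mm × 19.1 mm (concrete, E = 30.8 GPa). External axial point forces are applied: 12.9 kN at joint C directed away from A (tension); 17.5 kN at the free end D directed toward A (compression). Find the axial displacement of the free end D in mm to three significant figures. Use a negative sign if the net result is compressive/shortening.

Internal axial forces (sectioning from the free end, tension +): N_CD = -17.5 kN, N_BC = -4.6 kN, N_AB = -4.6 kN.
A_AB = 769.7 mm².
A_BC = 4303 mm².
A_CD = 884.3 mm².
δ_AB = -4600·572/(769.7·45200) = -0.07563 mm
δ_BC = -4600·656/(4303·70100) = -0.01 mm
δ_CD = -17500·454/(884.3·30800) = -0.2917 mm
δ = Σδ_i = -0.3773 mm.

-0.377 mm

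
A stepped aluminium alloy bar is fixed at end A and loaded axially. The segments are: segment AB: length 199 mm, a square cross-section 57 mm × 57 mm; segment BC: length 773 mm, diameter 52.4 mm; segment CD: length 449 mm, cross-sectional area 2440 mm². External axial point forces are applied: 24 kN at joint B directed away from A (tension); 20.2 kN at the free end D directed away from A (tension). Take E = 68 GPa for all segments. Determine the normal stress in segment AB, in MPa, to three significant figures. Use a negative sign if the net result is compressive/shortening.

13.6 MPa

Internal axial forces (sectioning from the free end, tension +): N_CD = 20.2 kN, N_BC = 20.2 kN, N_AB = 44.2 kN.
A_AB = 3249 mm².
σ_AB = N_AB/A_AB = 44200/3249 = 13.6 MPa.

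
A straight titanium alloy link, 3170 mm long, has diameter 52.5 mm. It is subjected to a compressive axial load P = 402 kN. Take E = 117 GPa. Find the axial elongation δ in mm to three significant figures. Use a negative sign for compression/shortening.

-5.03 mm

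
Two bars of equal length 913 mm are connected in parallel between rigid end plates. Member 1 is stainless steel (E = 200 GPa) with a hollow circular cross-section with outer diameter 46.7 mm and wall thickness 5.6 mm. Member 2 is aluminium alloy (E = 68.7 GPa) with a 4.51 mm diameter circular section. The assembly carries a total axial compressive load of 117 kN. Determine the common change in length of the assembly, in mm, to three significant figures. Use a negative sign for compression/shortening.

A_1 = 723.1 mm².
A_2 = 15.98 mm².
Equal strain + equilibrium ⇒ each member carries load in proportion to AE: A₁E₁ = 144600000 N, A₂E₂ = 1097000 N, ΣAE = 145700000 N.
δ = PL/ΣAE = -117000·913/145700000 = -0.7331 mm.

-0.733 mm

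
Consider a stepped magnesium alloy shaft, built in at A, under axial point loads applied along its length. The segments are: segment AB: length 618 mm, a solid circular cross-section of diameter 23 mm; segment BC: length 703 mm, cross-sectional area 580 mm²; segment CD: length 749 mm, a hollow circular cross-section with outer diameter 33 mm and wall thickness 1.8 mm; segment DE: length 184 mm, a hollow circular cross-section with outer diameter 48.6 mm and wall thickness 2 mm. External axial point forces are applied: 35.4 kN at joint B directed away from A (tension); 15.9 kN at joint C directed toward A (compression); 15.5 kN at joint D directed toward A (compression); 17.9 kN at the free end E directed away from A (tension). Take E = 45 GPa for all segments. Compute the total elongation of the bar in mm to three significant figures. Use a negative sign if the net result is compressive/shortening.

0.837 mm

Internal axial forces (sectioning from the free end, tension +): N_DE = 17.9 kN, N_CD = 2.4 kN, N_BC = -13.5 kN, N_AB = 21.9 kN.
A_AB = 415.5 mm².
A_CD = 176.4 mm².
A_DE = 292.8 mm².
δ_AB = 21900·618/(415.5·45000) = 0.7239 mm
δ_BC = -13500·703/(580·45000) = -0.3636 mm
δ_CD = 2400·749/(176.4·45000) = 0.2264 mm
δ_DE = 17900·184/(292.8·45000) = 0.25 mm
δ = Σδ_i = 0.8367 mm.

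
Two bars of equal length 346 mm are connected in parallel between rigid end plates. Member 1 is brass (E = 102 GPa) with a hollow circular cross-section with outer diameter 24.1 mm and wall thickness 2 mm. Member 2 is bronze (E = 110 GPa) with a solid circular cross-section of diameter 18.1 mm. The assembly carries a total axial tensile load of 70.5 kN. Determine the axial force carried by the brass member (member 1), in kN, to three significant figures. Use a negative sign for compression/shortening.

A_1 = 138.9 mm².
A_2 = 257.3 mm².
Equal strain + equilibrium ⇒ each member carries load in proportion to AE: A₁E₁ = 14160000 N, A₂E₂ = 28300000 N, ΣAE = 42470000 N.
F₁ = P·A₁E₁/ΣAE = 70500·14160000/42470000 = 23510 N.

23.5 kN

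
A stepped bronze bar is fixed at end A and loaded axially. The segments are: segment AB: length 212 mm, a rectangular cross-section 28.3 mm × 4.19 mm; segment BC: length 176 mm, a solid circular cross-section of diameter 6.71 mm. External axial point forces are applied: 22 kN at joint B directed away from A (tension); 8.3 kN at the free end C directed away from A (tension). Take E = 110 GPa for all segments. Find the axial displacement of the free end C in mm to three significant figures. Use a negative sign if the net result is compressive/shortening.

0.868 mm

Internal axial forces (sectioning from the free end, tension +): N_BC = 8.3 kN, N_AB = 30.3 kN.
A_AB = 118.6 mm².
A_BC = 35.36 mm².
δ_AB = 30300·212/(118.6·110000) = 0.4925 mm
δ_BC = 8300·176/(35.36·110000) = 0.3755 mm
δ = Σδ_i = 0.868 mm.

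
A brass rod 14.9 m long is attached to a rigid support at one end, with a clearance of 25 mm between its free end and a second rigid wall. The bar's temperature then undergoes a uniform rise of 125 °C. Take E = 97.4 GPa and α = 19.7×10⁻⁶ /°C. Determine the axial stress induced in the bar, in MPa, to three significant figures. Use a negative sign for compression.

Free thermal expansion αLΔT = 19.7e-6 · 14900 · 125 = 36.69 mm.
The walls engage after the gap closes; constrained expansion = 36.69 − 25 = 11.69 mm.
The walls impose strain ε = −(11.69)/14900 = -7.8465e-04; σ = Eε = 97400 · -7.8465e-04 = -76.42 MPa.

-76.4 MPa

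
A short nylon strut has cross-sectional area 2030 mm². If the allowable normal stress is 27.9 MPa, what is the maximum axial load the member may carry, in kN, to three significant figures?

P_max = σ_allow · A = 27.9 · 2030 = 56640 N = 56.64 kN.

56.6 kN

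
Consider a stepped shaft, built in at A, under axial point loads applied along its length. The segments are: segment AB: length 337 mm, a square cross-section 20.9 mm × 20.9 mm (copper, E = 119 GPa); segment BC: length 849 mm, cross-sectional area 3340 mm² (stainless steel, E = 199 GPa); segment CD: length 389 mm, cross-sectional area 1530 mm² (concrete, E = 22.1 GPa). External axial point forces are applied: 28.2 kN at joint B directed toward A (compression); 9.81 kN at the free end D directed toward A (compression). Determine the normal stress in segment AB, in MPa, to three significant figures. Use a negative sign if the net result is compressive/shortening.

-87.0 MPa

Internal axial forces (sectioning from the free end, tension +): N_CD = -9.81 kN, N_BC = -9.81 kN, N_AB = -38.01 kN.
A_AB = 436.8 mm².
σ_AB = N_AB/A_AB = -38010/436.8 = -87.02 MPa.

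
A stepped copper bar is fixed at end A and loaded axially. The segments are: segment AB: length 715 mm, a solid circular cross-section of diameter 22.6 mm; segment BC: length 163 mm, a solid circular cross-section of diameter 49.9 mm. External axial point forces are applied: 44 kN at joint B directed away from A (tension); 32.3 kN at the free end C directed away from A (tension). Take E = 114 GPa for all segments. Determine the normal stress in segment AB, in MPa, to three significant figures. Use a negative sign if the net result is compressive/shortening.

Internal axial forces (sectioning from the free end, tension +): N_BC = 32.3 kN, N_AB = 76.3 kN.
A_AB = 401.1 mm².
σ_AB = N_AB/A_AB = 76300/401.1 = 190.2 MPa.

190 MPa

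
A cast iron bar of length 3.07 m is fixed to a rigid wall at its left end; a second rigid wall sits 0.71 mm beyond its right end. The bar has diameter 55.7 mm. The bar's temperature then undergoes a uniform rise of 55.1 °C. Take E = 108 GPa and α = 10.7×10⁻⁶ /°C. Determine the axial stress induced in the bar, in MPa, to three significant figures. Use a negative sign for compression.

-38.7 MPa

Free thermal expansion αLΔT = 10.7e-6 · 3070 · 55.1 = 1.81 mm.
The walls engage after the gap closes; constrained expansion = 1.81 − 0.71 = 1.1 mm.
The walls impose strain ε = −(1.1)/3070 = -3.5830e-04; σ = Eε = 108000 · -3.5830e-04 = -38.7 MPa.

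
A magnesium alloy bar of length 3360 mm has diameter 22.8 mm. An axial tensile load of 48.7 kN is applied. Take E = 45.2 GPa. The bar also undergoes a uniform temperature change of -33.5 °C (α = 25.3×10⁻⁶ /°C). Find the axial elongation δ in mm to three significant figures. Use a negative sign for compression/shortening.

6.02 mm

A = 408.3 mm².
δ_mech = NL/(AE) = 48700·3360/(408.3·45200) = 8.867 mm.
δ_thermal = αLΔT = 25.3e-6·3360·-33.5 = -2.848 mm.
δ = δ_mech + δ_thermal = 6.019 mm.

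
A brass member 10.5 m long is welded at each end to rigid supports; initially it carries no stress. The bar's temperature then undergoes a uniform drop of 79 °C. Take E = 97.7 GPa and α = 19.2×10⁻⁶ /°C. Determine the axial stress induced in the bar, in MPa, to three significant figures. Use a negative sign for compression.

148 MPa

Free thermal expansion αLΔT = 19.2e-6 · 10500 · -79 = -15.93 mm.
The walls impose strain ε = −(-15.93)/10500 = 1.5168e-03; σ = Eε = 97700 · 1.5168e-03 = 148.2 MPa.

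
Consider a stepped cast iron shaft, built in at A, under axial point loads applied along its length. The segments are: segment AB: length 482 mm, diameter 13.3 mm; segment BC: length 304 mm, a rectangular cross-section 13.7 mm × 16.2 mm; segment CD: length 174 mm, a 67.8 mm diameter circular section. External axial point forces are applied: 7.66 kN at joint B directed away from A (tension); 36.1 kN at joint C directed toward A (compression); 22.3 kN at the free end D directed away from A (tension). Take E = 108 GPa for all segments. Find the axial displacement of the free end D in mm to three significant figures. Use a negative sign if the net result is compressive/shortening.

Internal axial forces (sectioning from the free end, tension +): N_CD = 22.3 kN, N_BC = -13.8 kN, N_AB = -6.14 kN.
A_AB = 138.9 mm².
A_BC = 221.9 mm².
A_CD = 3610 mm².
δ_AB = -6140·482/(138.9·108000) = -0.1972 mm
δ_BC = -13800·304/(221.9·108000) = -0.175 mm
δ_CD = 22300·174/(3610·108000) = 0.009951 mm
δ = Σδ_i = -0.3623 mm.

-0.362 mm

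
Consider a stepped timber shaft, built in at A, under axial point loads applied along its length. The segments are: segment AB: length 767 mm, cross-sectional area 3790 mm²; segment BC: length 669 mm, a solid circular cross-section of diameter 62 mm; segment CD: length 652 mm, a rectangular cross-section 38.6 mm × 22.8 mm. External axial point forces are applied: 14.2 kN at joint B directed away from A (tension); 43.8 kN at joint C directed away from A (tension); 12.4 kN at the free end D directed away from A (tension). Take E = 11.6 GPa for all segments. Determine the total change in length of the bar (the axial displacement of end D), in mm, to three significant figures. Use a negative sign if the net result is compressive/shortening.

Internal axial forces (sectioning from the free end, tension +): N_CD = 12.4 kN, N_BC = 56.2 kN, N_AB = 70.4 kN.
A_BC = 3019 mm².
A_CD = 880.1 mm².
δ_AB = 70400·767/(3790·11600) = 1.228 mm
δ_BC = 56200·669/(3019·11600) = 1.074 mm
δ_CD = 12400·652/(880.1·11600) = 0.7919 mm
δ = Σδ_i = 3.094 mm.

3.09 mm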